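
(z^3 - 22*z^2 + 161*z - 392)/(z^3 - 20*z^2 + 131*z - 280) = (z - 7)/(z - 5)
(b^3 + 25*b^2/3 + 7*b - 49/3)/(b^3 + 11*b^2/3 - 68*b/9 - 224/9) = 3*(b^2 + 6*b - 7)/(3*b^2 + 4*b - 32)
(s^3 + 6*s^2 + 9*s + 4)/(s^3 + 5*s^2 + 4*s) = (s + 1)/s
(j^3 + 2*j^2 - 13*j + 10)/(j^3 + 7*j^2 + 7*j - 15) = (j - 2)/(j + 3)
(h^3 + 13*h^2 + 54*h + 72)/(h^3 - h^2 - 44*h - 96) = (h + 6)/(h - 8)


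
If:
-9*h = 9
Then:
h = -1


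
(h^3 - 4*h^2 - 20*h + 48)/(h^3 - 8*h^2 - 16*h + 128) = (h^2 - 8*h + 12)/(h^2 - 12*h + 32)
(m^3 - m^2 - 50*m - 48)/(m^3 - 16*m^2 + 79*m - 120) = (m^2 + 7*m + 6)/(m^2 - 8*m + 15)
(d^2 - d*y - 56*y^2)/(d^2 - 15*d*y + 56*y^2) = (-d - 7*y)/(-d + 7*y)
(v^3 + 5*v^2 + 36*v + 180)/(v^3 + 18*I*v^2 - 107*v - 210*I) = (v^2 + v*(5 - 6*I) - 30*I)/(v^2 + 12*I*v - 35)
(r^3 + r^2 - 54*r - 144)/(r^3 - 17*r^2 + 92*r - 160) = (r^2 + 9*r + 18)/(r^2 - 9*r + 20)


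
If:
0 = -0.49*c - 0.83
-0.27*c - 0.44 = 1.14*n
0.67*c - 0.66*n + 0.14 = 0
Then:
No Solution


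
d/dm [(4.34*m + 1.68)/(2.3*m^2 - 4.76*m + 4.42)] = (-9.982*m^2 - 7.728*m + 27.1796)/(5.29*m^4 - 21.896*m^3 + 42.9896*m^2 - 42.0784*m + 19.5364)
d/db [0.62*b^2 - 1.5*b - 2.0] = 1.24*b - 1.5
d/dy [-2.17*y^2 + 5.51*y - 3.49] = 5.51 - 4.34*y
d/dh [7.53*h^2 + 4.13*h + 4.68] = 15.06*h + 4.13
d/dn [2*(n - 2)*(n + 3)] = 4*n + 2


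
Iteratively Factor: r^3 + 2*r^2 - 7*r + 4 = (r - 1)*(r^2 + 3*r - 4) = (r - 1)^2*(r + 4)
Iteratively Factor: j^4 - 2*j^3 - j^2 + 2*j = (j - 2)*(j^3 - j) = (j - 2)*(j - 1)*(j^2 + j) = j*(j - 2)*(j - 1)*(j + 1)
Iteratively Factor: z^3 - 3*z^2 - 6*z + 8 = (z - 4)*(z^2 + z - 2) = (z - 4)*(z - 1)*(z + 2)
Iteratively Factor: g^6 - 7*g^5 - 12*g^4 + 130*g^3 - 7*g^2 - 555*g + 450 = (g - 5)*(g^5 - 2*g^4 - 22*g^3 + 20*g^2 + 93*g - 90) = (g - 5)*(g - 2)*(g^4 - 22*g^2 - 24*g + 45) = (g - 5)*(g - 2)*(g + 3)*(g^3 - 3*g^2 - 13*g + 15) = (g - 5)^2*(g - 2)*(g + 3)*(g^2 + 2*g - 3) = (g - 5)^2*(g - 2)*(g - 1)*(g + 3)*(g + 3)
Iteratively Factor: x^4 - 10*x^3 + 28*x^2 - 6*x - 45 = (x - 5)*(x^3 - 5*x^2 + 3*x + 9) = (x - 5)*(x + 1)*(x^2 - 6*x + 9) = (x - 5)*(x - 3)*(x + 1)*(x - 3)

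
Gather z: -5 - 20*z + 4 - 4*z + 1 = -24*z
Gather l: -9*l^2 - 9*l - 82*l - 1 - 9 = -9*l^2 - 91*l - 10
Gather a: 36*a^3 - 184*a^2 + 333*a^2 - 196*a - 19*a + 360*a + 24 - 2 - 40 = 36*a^3 + 149*a^2 + 145*a - 18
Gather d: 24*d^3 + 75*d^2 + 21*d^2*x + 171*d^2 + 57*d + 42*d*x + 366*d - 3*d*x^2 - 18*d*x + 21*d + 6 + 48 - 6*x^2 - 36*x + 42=24*d^3 + d^2*(21*x + 246) + d*(-3*x^2 + 24*x + 444) - 6*x^2 - 36*x + 96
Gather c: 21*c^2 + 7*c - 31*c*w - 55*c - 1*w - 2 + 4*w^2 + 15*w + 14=21*c^2 + c*(-31*w - 48) + 4*w^2 + 14*w + 12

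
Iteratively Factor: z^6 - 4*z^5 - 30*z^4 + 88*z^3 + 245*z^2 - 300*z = (z - 5)*(z^5 + z^4 - 25*z^3 - 37*z^2 + 60*z) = (z - 5)*(z + 3)*(z^4 - 2*z^3 - 19*z^2 + 20*z) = (z - 5)*(z + 3)*(z + 4)*(z^3 - 6*z^2 + 5*z) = (z - 5)*(z - 1)*(z + 3)*(z + 4)*(z^2 - 5*z) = z*(z - 5)*(z - 1)*(z + 3)*(z + 4)*(z - 5)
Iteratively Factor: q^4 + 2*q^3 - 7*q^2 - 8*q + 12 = (q - 1)*(q^3 + 3*q^2 - 4*q - 12) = (q - 2)*(q - 1)*(q^2 + 5*q + 6) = (q - 2)*(q - 1)*(q + 2)*(q + 3)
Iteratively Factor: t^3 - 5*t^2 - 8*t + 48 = (t - 4)*(t^2 - t - 12) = (t - 4)^2*(t + 3)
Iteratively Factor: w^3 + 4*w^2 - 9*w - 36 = (w + 4)*(w^2 - 9) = (w + 3)*(w + 4)*(w - 3)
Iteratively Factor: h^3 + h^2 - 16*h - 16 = (h + 4)*(h^2 - 3*h - 4) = (h + 1)*(h + 4)*(h - 4)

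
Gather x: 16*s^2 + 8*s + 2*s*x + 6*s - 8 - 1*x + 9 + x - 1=16*s^2 + 2*s*x + 14*s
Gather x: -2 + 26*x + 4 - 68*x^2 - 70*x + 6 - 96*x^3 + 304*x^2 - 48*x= -96*x^3 + 236*x^2 - 92*x + 8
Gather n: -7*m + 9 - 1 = 8 - 7*m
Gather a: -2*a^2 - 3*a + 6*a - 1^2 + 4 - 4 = -2*a^2 + 3*a - 1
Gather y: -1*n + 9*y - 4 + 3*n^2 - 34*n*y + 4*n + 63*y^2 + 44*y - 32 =3*n^2 + 3*n + 63*y^2 + y*(53 - 34*n) - 36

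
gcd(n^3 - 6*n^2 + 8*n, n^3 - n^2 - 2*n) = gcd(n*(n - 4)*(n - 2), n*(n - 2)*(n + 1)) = n^2 - 2*n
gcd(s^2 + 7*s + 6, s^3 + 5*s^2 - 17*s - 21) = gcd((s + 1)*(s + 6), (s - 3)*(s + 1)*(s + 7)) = s + 1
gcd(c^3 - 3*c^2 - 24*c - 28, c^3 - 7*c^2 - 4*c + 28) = c^2 - 5*c - 14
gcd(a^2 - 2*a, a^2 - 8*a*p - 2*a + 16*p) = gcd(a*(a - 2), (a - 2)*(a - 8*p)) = a - 2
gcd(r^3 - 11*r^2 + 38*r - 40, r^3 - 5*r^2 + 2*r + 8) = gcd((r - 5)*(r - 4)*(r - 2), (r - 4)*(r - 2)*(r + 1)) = r^2 - 6*r + 8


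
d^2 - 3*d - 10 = (d - 5)*(d + 2)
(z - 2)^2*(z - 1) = z^3 - 5*z^2 + 8*z - 4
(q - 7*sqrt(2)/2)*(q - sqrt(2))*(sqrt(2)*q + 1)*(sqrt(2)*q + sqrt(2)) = 2*q^4 - 8*sqrt(2)*q^3 + 2*q^3 - 8*sqrt(2)*q^2 + 5*q^2 + 5*q + 7*sqrt(2)*q + 7*sqrt(2)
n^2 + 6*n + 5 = (n + 1)*(n + 5)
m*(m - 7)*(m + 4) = m^3 - 3*m^2 - 28*m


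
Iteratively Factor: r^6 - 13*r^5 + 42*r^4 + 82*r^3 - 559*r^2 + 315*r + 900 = (r - 3)*(r^5 - 10*r^4 + 12*r^3 + 118*r^2 - 205*r - 300) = (r - 4)*(r - 3)*(r^4 - 6*r^3 - 12*r^2 + 70*r + 75) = (r - 4)*(r - 3)*(r + 1)*(r^3 - 7*r^2 - 5*r + 75) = (r - 4)*(r - 3)*(r + 1)*(r + 3)*(r^2 - 10*r + 25) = (r - 5)*(r - 4)*(r - 3)*(r + 1)*(r + 3)*(r - 5)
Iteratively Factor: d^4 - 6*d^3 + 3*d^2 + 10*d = (d + 1)*(d^3 - 7*d^2 + 10*d) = d*(d + 1)*(d^2 - 7*d + 10) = d*(d - 2)*(d + 1)*(d - 5)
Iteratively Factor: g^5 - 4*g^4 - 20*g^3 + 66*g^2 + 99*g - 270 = (g - 5)*(g^4 + g^3 - 15*g^2 - 9*g + 54) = (g - 5)*(g + 3)*(g^3 - 2*g^2 - 9*g + 18) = (g - 5)*(g + 3)^2*(g^2 - 5*g + 6) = (g - 5)*(g - 3)*(g + 3)^2*(g - 2)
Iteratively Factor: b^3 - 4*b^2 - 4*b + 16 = (b + 2)*(b^2 - 6*b + 8) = (b - 2)*(b + 2)*(b - 4)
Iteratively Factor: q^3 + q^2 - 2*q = (q - 1)*(q^2 + 2*q) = q*(q - 1)*(q + 2)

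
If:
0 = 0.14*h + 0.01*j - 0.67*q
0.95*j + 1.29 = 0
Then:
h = 4.78571428571429*q + 0.0969924812030075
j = -1.36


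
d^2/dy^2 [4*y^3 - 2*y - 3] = 24*y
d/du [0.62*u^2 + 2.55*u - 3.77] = 1.24*u + 2.55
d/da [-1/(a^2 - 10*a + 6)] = 2*(a - 5)/(a^2 - 10*a + 6)^2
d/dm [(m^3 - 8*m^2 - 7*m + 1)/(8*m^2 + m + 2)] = (8*m^4 + 2*m^3 + 54*m^2 - 48*m - 15)/(64*m^4 + 16*m^3 + 33*m^2 + 4*m + 4)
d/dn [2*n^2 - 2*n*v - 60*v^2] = 4*n - 2*v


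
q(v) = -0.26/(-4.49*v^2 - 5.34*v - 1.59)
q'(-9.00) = 0.00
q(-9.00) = 0.00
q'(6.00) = -0.00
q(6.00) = 0.00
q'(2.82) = -0.00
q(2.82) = 0.00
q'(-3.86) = 0.00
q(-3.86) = 0.01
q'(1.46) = -0.01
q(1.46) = 0.01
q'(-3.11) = 0.01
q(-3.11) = 0.01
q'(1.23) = -0.02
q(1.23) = 0.02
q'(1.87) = -0.01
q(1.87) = 0.01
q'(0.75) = -0.05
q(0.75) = 0.03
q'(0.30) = -0.16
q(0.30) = 0.07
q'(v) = -0.26*(8.98*v + 5.34)/(-4.49*v^2 - 5.34*v - 1.59)^2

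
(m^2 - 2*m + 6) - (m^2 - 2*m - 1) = 7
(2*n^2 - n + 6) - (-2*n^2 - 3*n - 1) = 4*n^2 + 2*n + 7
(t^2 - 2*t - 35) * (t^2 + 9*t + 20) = t^4 + 7*t^3 - 33*t^2 - 355*t - 700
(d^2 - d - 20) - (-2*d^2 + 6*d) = 3*d^2 - 7*d - 20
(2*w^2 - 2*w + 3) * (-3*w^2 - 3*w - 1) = -6*w^4 - 5*w^2 - 7*w - 3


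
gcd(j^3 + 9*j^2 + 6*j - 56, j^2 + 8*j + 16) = j + 4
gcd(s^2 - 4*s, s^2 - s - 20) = 1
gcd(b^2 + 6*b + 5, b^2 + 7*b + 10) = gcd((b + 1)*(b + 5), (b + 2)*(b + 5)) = b + 5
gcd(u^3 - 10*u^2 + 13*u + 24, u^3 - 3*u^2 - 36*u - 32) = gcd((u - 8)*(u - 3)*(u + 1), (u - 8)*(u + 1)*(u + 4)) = u^2 - 7*u - 8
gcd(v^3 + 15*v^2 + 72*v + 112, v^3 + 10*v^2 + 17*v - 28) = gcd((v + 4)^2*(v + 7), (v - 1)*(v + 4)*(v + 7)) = v^2 + 11*v + 28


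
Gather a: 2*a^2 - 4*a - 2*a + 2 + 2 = 2*a^2 - 6*a + 4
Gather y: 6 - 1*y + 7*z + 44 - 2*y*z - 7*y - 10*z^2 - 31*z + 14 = y*(-2*z - 8) - 10*z^2 - 24*z + 64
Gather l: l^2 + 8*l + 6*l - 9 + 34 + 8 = l^2 + 14*l + 33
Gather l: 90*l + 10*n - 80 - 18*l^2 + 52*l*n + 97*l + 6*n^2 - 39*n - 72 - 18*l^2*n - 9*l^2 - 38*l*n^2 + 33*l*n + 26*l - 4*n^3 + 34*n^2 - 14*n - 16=l^2*(-18*n - 27) + l*(-38*n^2 + 85*n + 213) - 4*n^3 + 40*n^2 - 43*n - 168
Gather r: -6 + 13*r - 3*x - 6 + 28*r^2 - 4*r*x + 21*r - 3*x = 28*r^2 + r*(34 - 4*x) - 6*x - 12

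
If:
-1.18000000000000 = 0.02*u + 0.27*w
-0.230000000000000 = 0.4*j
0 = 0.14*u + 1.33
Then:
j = -0.58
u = -9.50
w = -3.67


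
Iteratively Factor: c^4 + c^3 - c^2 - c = (c + 1)*(c^3 - c) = (c + 1)^2*(c^2 - c) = c*(c + 1)^2*(c - 1)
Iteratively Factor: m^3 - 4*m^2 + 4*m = (m - 2)*(m^2 - 2*m) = (m - 2)^2*(m)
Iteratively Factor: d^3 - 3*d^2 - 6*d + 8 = (d + 2)*(d^2 - 5*d + 4) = (d - 4)*(d + 2)*(d - 1)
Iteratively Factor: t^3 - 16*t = (t + 4)*(t^2 - 4*t) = (t - 4)*(t + 4)*(t)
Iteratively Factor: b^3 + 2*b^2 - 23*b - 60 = (b + 3)*(b^2 - b - 20) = (b + 3)*(b + 4)*(b - 5)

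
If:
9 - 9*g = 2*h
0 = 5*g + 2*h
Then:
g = 9/4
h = -45/8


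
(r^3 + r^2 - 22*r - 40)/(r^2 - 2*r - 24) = (r^2 - 3*r - 10)/(r - 6)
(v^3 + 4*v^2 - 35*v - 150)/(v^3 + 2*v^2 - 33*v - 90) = (v + 5)/(v + 3)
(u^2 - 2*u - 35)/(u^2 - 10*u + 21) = (u + 5)/(u - 3)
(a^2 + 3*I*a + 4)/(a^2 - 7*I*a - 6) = (a + 4*I)/(a - 6*I)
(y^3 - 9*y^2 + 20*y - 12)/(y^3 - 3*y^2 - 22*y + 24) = (y - 2)/(y + 4)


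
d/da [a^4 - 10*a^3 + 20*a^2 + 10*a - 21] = 4*a^3 - 30*a^2 + 40*a + 10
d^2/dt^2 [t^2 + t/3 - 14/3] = 2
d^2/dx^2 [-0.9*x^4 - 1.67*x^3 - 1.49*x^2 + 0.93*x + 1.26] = -10.8*x^2 - 10.02*x - 2.98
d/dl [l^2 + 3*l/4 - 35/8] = 2*l + 3/4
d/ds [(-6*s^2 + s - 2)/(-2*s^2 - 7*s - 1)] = (44*s^2 + 4*s - 15)/(4*s^4 + 28*s^3 + 53*s^2 + 14*s + 1)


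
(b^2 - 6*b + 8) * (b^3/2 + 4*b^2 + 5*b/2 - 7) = b^5/2 + b^4 - 35*b^3/2 + 10*b^2 + 62*b - 56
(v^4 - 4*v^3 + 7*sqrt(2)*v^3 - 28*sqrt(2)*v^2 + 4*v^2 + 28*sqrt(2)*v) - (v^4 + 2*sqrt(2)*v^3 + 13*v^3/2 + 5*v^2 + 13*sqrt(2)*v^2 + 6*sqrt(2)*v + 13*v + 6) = -21*v^3/2 + 5*sqrt(2)*v^3 - 41*sqrt(2)*v^2 - v^2 - 13*v + 22*sqrt(2)*v - 6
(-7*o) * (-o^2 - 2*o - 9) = 7*o^3 + 14*o^2 + 63*o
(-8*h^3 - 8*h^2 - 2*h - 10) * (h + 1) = -8*h^4 - 16*h^3 - 10*h^2 - 12*h - 10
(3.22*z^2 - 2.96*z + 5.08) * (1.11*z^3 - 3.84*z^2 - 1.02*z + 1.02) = 3.5742*z^5 - 15.6504*z^4 + 13.7208*z^3 - 13.2036*z^2 - 8.2008*z + 5.1816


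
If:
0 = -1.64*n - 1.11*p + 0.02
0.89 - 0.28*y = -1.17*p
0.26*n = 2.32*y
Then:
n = 0.52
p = -0.75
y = 0.06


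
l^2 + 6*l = l*(l + 6)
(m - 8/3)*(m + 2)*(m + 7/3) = m^3 + 5*m^2/3 - 62*m/9 - 112/9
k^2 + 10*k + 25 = (k + 5)^2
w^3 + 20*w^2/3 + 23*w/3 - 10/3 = (w - 1/3)*(w + 2)*(w + 5)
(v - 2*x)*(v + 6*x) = v^2 + 4*v*x - 12*x^2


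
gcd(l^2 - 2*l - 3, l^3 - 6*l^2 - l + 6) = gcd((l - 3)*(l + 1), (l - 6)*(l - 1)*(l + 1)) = l + 1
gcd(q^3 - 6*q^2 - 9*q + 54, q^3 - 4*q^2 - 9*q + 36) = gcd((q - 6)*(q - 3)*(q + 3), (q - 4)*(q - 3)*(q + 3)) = q^2 - 9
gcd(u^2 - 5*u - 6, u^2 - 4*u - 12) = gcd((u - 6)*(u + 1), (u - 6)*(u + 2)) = u - 6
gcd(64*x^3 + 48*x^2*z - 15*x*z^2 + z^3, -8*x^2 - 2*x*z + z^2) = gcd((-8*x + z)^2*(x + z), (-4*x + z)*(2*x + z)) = 1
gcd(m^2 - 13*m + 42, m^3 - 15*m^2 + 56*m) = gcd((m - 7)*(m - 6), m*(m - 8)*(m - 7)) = m - 7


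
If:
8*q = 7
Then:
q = 7/8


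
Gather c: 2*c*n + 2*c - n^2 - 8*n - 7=c*(2*n + 2) - n^2 - 8*n - 7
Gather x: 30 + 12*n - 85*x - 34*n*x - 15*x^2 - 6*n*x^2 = 12*n + x^2*(-6*n - 15) + x*(-34*n - 85) + 30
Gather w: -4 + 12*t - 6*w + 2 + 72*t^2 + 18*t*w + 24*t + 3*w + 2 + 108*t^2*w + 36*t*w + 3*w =72*t^2 + 36*t + w*(108*t^2 + 54*t)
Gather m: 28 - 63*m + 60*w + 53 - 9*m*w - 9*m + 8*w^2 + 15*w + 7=m*(-9*w - 72) + 8*w^2 + 75*w + 88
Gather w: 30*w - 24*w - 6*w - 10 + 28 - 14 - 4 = 0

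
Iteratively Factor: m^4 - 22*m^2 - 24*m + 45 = (m + 3)*(m^3 - 3*m^2 - 13*m + 15) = (m - 1)*(m + 3)*(m^2 - 2*m - 15) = (m - 5)*(m - 1)*(m + 3)*(m + 3)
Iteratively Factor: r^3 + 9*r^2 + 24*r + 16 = (r + 4)*(r^2 + 5*r + 4) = (r + 1)*(r + 4)*(r + 4)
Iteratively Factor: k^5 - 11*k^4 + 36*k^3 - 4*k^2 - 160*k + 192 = (k - 4)*(k^4 - 7*k^3 + 8*k^2 + 28*k - 48) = (k - 4)^2*(k^3 - 3*k^2 - 4*k + 12) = (k - 4)^2*(k - 2)*(k^2 - k - 6) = (k - 4)^2*(k - 3)*(k - 2)*(k + 2)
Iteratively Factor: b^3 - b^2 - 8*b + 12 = (b + 3)*(b^2 - 4*b + 4) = (b - 2)*(b + 3)*(b - 2)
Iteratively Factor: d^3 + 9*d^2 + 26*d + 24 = (d + 3)*(d^2 + 6*d + 8) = (d + 3)*(d + 4)*(d + 2)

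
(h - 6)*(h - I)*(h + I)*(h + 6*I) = h^4 - 6*h^3 + 6*I*h^3 + h^2 - 36*I*h^2 - 6*h + 6*I*h - 36*I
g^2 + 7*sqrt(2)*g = g*(g + 7*sqrt(2))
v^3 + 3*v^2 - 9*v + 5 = (v - 1)^2*(v + 5)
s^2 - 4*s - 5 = (s - 5)*(s + 1)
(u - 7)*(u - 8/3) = u^2 - 29*u/3 + 56/3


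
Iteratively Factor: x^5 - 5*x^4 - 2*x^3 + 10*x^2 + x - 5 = (x - 1)*(x^4 - 4*x^3 - 6*x^2 + 4*x + 5) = (x - 1)*(x + 1)*(x^3 - 5*x^2 - x + 5) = (x - 1)*(x + 1)^2*(x^2 - 6*x + 5) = (x - 5)*(x - 1)*(x + 1)^2*(x - 1)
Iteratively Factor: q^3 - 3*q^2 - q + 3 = (q - 1)*(q^2 - 2*q - 3) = (q - 1)*(q + 1)*(q - 3)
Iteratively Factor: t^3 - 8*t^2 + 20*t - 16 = (t - 4)*(t^2 - 4*t + 4) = (t - 4)*(t - 2)*(t - 2)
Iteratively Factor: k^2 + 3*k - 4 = (k + 4)*(k - 1)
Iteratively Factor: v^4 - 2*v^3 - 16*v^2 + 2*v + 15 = (v + 3)*(v^3 - 5*v^2 - v + 5) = (v - 5)*(v + 3)*(v^2 - 1) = (v - 5)*(v - 1)*(v + 3)*(v + 1)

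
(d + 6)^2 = d^2 + 12*d + 36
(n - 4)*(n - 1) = n^2 - 5*n + 4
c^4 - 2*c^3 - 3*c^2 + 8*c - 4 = (c - 2)*(c - 1)^2*(c + 2)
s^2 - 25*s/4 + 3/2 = (s - 6)*(s - 1/4)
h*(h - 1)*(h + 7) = h^3 + 6*h^2 - 7*h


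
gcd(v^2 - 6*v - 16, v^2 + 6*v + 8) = v + 2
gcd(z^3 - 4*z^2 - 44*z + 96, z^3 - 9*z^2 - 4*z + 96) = z - 8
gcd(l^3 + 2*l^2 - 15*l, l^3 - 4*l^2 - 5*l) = l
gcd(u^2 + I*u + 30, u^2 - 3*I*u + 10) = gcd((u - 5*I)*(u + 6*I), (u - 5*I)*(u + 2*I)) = u - 5*I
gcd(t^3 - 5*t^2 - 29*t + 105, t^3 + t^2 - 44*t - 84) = t - 7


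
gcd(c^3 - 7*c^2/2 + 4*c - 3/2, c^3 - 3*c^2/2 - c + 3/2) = c^2 - 5*c/2 + 3/2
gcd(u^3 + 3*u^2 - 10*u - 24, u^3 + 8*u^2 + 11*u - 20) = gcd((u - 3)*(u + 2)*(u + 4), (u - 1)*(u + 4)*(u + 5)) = u + 4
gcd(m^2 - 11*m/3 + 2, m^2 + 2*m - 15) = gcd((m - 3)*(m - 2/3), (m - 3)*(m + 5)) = m - 3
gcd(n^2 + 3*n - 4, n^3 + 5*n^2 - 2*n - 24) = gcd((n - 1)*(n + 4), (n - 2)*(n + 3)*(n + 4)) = n + 4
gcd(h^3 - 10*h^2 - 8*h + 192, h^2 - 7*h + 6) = h - 6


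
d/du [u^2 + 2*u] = 2*u + 2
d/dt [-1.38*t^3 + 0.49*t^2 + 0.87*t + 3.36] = -4.14*t^2 + 0.98*t + 0.87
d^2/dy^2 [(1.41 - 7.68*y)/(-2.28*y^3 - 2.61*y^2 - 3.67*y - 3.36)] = (239.542272*y^5 + 186.255936*y^4 - 158.142528*y^3 - 834.43959*y^2 - 420.328602*y - 202.659258)/(11.852352*y^9 + 40.703472*y^8 + 103.829148*y^7 + 201.216069*y^6 + 287.096625*y^5 + 342.818271*y^4 + 319.758319*y^3 + 224.16408*y^2 + 124.298496*y + 37.933056)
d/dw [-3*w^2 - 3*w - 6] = -6*w - 3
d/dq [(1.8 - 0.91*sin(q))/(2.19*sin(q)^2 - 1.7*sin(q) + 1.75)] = (1.9929*sin(q)^2 - 7.884*sin(q) + 1.4675)*cos(q)/(4.7961*sin(q)^4 - 7.446*sin(q)^3 + 10.555*sin(q)^2 - 5.95*sin(q) + 3.0625)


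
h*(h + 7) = h^2 + 7*h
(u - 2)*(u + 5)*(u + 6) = u^3 + 9*u^2 + 8*u - 60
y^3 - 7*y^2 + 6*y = y*(y - 6)*(y - 1)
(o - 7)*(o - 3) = o^2 - 10*o + 21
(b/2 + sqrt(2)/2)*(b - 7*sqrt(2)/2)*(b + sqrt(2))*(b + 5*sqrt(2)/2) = b^4/2 + sqrt(2)*b^3/2 - 39*b^2/4 - 37*sqrt(2)*b/2 - 35/2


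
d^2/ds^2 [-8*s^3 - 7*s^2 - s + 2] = -48*s - 14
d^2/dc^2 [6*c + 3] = 0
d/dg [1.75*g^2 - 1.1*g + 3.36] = 3.5*g - 1.1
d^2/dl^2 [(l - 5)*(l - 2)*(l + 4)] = 6*l - 6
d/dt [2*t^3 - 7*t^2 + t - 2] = 6*t^2 - 14*t + 1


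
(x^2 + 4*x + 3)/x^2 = 1 + 4/x + 3/x^2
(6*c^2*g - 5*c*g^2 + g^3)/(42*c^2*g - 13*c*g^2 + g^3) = (6*c^2 - 5*c*g + g^2)/(42*c^2 - 13*c*g + g^2)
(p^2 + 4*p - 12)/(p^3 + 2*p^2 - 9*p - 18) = (p^2 + 4*p - 12)/(p^3 + 2*p^2 - 9*p - 18)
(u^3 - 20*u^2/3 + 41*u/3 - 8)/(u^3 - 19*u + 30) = (3*u^2 - 11*u + 8)/(3*(u^2 + 3*u - 10))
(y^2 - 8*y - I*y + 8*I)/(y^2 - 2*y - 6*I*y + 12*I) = (y^2 - 8*y - I*y + 8*I)/(y^2 - 2*y - 6*I*y + 12*I)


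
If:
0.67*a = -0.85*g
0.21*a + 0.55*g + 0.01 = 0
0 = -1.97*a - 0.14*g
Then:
No Solution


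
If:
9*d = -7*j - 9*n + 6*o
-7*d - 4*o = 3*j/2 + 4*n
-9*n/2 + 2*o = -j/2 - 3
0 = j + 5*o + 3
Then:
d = 124/517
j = -576/517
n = 194/517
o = -195/517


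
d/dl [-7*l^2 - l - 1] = -14*l - 1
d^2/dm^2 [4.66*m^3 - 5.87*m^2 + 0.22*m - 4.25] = 27.96*m - 11.74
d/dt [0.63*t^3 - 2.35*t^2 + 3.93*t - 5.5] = 1.89*t^2 - 4.7*t + 3.93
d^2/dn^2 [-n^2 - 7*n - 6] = -2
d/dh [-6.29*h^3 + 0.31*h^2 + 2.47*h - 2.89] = -18.87*h^2 + 0.62*h + 2.47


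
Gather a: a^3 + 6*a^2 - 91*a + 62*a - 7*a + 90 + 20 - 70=a^3 + 6*a^2 - 36*a + 40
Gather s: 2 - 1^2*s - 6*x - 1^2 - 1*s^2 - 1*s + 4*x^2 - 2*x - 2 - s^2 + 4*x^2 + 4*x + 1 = -2*s^2 - 2*s + 8*x^2 - 4*x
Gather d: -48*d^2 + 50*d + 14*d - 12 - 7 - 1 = -48*d^2 + 64*d - 20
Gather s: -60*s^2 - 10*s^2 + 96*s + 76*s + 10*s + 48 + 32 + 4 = -70*s^2 + 182*s + 84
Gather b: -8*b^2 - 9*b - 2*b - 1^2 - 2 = -8*b^2 - 11*b - 3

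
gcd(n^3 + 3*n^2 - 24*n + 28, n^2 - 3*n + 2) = n - 2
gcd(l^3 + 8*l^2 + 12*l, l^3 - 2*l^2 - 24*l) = l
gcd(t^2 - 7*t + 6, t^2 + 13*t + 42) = 1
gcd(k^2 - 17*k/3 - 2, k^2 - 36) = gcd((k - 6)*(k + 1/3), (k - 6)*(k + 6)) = k - 6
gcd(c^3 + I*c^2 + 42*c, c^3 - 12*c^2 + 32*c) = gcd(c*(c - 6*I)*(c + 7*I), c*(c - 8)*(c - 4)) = c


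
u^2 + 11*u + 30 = (u + 5)*(u + 6)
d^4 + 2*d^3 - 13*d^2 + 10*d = d*(d - 2)*(d - 1)*(d + 5)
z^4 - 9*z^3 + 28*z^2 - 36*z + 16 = (z - 4)*(z - 2)^2*(z - 1)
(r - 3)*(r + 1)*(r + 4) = r^3 + 2*r^2 - 11*r - 12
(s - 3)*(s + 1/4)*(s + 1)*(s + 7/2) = s^4 + 7*s^3/4 - 77*s^2/8 - 13*s - 21/8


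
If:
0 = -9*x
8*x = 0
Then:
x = 0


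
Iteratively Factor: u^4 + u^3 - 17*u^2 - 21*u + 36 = (u - 4)*(u^3 + 5*u^2 + 3*u - 9) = (u - 4)*(u + 3)*(u^2 + 2*u - 3) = (u - 4)*(u + 3)^2*(u - 1)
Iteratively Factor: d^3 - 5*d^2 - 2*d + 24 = (d + 2)*(d^2 - 7*d + 12) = (d - 4)*(d + 2)*(d - 3)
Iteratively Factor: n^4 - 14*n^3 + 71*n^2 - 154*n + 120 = (n - 2)*(n^3 - 12*n^2 + 47*n - 60) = (n - 5)*(n - 2)*(n^2 - 7*n + 12) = (n - 5)*(n - 3)*(n - 2)*(n - 4)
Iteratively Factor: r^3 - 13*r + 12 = (r + 4)*(r^2 - 4*r + 3) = (r - 3)*(r + 4)*(r - 1)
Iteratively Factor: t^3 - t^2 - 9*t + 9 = (t + 3)*(t^2 - 4*t + 3) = (t - 3)*(t + 3)*(t - 1)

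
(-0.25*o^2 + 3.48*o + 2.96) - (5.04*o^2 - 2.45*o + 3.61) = -5.29*o^2 + 5.93*o - 0.65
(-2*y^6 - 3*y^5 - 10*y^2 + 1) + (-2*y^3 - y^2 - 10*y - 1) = -2*y^6 - 3*y^5 - 2*y^3 - 11*y^2 - 10*y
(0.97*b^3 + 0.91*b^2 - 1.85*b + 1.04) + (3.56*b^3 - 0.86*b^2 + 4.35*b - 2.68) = 4.53*b^3 + 0.05*b^2 + 2.5*b - 1.64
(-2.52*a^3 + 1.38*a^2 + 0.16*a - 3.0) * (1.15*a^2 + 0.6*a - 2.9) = -2.898*a^5 + 0.0749999999999997*a^4 + 8.32*a^3 - 7.356*a^2 - 2.264*a + 8.7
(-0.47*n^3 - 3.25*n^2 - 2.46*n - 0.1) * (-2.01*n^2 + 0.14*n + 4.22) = 0.9447*n^5 + 6.4667*n^4 + 2.5062*n^3 - 13.8584*n^2 - 10.3952*n - 0.422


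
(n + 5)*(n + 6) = n^2 + 11*n + 30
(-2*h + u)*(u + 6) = -2*h*u - 12*h + u^2 + 6*u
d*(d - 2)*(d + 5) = d^3 + 3*d^2 - 10*d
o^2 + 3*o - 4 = (o - 1)*(o + 4)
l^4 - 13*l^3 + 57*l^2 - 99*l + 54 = (l - 6)*(l - 3)^2*(l - 1)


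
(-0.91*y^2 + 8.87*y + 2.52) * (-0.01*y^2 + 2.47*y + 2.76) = 0.0091*y^4 - 2.3364*y^3 + 19.3721*y^2 + 30.7056*y + 6.9552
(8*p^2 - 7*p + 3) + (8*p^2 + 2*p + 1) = 16*p^2 - 5*p + 4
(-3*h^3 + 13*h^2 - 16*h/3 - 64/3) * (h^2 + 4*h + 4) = -3*h^5 + h^4 + 104*h^3/3 + 28*h^2/3 - 320*h/3 - 256/3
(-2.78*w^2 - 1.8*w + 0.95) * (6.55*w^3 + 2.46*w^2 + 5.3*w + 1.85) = -18.209*w^5 - 18.6288*w^4 - 12.9395*w^3 - 12.346*w^2 + 1.705*w + 1.7575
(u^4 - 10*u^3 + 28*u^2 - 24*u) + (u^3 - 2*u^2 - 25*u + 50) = u^4 - 9*u^3 + 26*u^2 - 49*u + 50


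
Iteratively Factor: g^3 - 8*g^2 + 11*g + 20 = (g + 1)*(g^2 - 9*g + 20) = (g - 4)*(g + 1)*(g - 5)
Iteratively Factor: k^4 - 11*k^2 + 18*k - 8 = (k - 2)*(k^3 + 2*k^2 - 7*k + 4) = (k - 2)*(k - 1)*(k^2 + 3*k - 4) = (k - 2)*(k - 1)^2*(k + 4)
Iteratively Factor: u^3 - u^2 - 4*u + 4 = (u - 2)*(u^2 + u - 2) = (u - 2)*(u - 1)*(u + 2)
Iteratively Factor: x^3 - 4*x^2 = (x)*(x^2 - 4*x) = x*(x - 4)*(x)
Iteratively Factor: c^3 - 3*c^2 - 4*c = (c + 1)*(c^2 - 4*c) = c*(c + 1)*(c - 4)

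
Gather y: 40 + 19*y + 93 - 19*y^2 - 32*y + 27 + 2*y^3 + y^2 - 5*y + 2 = 2*y^3 - 18*y^2 - 18*y + 162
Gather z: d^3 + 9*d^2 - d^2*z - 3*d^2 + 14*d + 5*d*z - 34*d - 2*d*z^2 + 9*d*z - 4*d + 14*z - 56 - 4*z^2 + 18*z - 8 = d^3 + 6*d^2 - 24*d + z^2*(-2*d - 4) + z*(-d^2 + 14*d + 32) - 64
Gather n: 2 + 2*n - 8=2*n - 6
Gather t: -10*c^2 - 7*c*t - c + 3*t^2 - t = -10*c^2 - c + 3*t^2 + t*(-7*c - 1)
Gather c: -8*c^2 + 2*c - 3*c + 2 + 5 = -8*c^2 - c + 7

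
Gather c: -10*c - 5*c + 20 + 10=30 - 15*c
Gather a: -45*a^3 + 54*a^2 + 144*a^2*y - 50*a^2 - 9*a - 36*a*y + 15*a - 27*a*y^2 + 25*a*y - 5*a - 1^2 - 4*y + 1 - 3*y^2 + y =-45*a^3 + a^2*(144*y + 4) + a*(-27*y^2 - 11*y + 1) - 3*y^2 - 3*y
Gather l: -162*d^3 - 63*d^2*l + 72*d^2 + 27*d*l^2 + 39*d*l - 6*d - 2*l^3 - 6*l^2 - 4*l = -162*d^3 + 72*d^2 - 6*d - 2*l^3 + l^2*(27*d - 6) + l*(-63*d^2 + 39*d - 4)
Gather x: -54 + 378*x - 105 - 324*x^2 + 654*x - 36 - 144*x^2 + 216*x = -468*x^2 + 1248*x - 195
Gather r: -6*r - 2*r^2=-2*r^2 - 6*r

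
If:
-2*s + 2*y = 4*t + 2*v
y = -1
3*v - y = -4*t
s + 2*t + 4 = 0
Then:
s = 1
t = -5/2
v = 3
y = -1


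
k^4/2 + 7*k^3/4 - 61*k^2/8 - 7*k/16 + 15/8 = (k/2 + 1/4)*(k - 5/2)*(k - 1/2)*(k + 6)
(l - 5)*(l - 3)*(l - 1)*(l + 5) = l^4 - 4*l^3 - 22*l^2 + 100*l - 75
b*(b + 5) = b^2 + 5*b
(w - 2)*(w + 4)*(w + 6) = w^3 + 8*w^2 + 4*w - 48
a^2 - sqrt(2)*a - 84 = (a - 7*sqrt(2))*(a + 6*sqrt(2))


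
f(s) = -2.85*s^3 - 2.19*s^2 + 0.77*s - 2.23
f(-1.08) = -2.03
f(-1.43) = 0.52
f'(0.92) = -10.50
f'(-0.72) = -0.51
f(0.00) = -2.23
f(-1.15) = -1.68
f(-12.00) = 4597.97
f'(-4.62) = -161.49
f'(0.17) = -0.22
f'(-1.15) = -5.50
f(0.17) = -2.18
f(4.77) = -357.70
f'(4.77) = -214.66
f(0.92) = -5.59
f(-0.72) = -2.86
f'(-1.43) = -10.45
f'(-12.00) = -1177.87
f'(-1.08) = -4.47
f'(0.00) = 0.77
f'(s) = -8.55*s^2 - 4.38*s + 0.77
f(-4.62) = 228.51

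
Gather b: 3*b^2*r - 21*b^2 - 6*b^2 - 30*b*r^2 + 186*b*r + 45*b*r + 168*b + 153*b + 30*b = b^2*(3*r - 27) + b*(-30*r^2 + 231*r + 351)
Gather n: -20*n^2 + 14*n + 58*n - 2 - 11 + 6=-20*n^2 + 72*n - 7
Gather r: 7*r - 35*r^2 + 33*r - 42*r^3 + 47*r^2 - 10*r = -42*r^3 + 12*r^2 + 30*r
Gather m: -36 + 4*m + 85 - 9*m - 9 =40 - 5*m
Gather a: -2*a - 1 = -2*a - 1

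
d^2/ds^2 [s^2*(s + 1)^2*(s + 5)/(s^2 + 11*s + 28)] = 2*(3*s^7 + 95*s^6 + 1209*s^5 + 7749*s^4 + 26056*s^3 + 42672*s^2 + 25872*s + 3920)/(s^6 + 33*s^5 + 447*s^4 + 3179*s^3 + 12516*s^2 + 25872*s + 21952)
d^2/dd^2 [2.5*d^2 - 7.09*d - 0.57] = 5.00000000000000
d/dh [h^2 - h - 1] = 2*h - 1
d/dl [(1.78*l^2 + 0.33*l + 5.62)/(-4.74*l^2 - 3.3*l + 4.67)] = (-4.3098*l^2 + 69.9028*l + 20.0871)/(22.4676*l^4 + 31.284*l^3 - 33.3816*l^2 - 30.822*l + 21.8089)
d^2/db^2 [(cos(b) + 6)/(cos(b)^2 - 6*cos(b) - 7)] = (9*sin(b)^4*cos(b) + 30*sin(b)^4 - 366*sin(b)^2 - 161*cos(b)/2 - 15*cos(3*b) - cos(5*b)/2 - 96)/(sin(b)^2 + 6*cos(b) + 6)^3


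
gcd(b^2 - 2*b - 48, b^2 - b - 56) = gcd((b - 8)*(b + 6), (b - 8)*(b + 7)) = b - 8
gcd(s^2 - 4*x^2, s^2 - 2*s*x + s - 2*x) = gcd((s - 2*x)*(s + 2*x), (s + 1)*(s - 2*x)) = -s + 2*x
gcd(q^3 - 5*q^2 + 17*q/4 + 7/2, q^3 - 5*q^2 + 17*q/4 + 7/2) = q^3 - 5*q^2 + 17*q/4 + 7/2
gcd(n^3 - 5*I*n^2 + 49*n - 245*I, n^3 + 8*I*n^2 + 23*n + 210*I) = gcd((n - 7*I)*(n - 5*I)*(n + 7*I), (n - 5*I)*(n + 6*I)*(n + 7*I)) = n^2 + 2*I*n + 35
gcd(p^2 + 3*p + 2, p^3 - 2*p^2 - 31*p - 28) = p + 1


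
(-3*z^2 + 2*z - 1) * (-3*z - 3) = 9*z^3 + 3*z^2 - 3*z + 3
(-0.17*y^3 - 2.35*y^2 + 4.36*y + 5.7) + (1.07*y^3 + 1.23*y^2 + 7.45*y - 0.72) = 0.9*y^3 - 1.12*y^2 + 11.81*y + 4.98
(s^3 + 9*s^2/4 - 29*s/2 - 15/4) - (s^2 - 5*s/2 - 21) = s^3 + 5*s^2/4 - 12*s + 69/4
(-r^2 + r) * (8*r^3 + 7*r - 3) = -8*r^5 + 8*r^4 - 7*r^3 + 10*r^2 - 3*r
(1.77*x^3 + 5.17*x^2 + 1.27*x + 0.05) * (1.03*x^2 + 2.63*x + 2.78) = 1.8231*x^5 + 9.9802*x^4 + 19.8258*x^3 + 17.7642*x^2 + 3.6621*x + 0.139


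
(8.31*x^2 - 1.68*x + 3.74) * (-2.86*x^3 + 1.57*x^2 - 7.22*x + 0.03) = -23.7666*x^5 + 17.8515*x^4 - 73.3322*x^3 + 18.2507*x^2 - 27.0532*x + 0.1122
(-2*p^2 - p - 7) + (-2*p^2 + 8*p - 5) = -4*p^2 + 7*p - 12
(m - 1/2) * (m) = m^2 - m/2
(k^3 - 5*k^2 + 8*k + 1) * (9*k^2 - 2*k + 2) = 9*k^5 - 47*k^4 + 84*k^3 - 17*k^2 + 14*k + 2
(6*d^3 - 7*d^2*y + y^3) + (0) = 6*d^3 - 7*d^2*y + y^3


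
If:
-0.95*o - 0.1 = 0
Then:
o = -0.11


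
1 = 1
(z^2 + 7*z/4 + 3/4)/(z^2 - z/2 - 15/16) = 4*(z + 1)/(4*z - 5)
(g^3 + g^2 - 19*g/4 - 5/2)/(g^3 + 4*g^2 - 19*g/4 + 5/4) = (4*g^3 + 4*g^2 - 19*g - 10)/(4*g^3 + 16*g^2 - 19*g + 5)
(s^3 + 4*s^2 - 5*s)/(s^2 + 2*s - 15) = s*(s - 1)/(s - 3)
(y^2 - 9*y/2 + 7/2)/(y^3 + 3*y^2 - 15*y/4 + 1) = 2*(2*y^2 - 9*y + 7)/(4*y^3 + 12*y^2 - 15*y + 4)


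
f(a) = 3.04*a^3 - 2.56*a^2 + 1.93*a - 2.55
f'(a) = 9.12*a^2 - 5.12*a + 1.93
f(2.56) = 36.62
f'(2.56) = 48.59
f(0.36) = -2.05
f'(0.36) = 1.27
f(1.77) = 9.70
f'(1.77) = 21.44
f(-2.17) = -49.86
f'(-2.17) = 55.99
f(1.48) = 4.55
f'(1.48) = 14.33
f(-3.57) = -180.38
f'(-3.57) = 136.44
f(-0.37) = -3.77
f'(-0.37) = 5.07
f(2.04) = 16.54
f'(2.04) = 29.44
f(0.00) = -2.55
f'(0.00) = 1.93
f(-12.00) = -5647.47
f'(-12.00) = 1376.65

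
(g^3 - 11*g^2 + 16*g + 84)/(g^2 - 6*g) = g - 5 - 14/g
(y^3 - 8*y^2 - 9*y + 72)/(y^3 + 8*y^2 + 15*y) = (y^2 - 11*y + 24)/(y*(y + 5))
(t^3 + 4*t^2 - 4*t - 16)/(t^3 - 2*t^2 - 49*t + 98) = (t^2 + 6*t + 8)/(t^2 - 49)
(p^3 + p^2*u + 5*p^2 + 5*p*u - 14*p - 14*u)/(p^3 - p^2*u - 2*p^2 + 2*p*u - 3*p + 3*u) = (p^3 + p^2*u + 5*p^2 + 5*p*u - 14*p - 14*u)/(p^3 - p^2*u - 2*p^2 + 2*p*u - 3*p + 3*u)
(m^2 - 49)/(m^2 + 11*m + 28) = (m - 7)/(m + 4)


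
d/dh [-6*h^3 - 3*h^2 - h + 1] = -18*h^2 - 6*h - 1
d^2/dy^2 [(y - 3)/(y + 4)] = -14/(y + 4)^3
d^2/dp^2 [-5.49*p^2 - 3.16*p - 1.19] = -10.9800000000000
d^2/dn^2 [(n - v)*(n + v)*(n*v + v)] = 2*v*(3*n + 1)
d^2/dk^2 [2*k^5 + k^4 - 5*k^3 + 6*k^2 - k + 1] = 40*k^3 + 12*k^2 - 30*k + 12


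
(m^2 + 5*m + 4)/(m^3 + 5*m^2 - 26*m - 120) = (m + 1)/(m^2 + m - 30)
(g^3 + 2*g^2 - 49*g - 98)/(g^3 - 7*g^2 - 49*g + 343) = (g + 2)/(g - 7)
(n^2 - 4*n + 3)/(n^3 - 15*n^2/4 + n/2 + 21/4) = 4*(n - 1)/(4*n^2 - 3*n - 7)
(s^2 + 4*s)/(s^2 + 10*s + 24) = s/(s + 6)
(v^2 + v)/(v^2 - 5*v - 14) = v*(v + 1)/(v^2 - 5*v - 14)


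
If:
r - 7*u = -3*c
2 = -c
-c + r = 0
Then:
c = -2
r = -2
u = -8/7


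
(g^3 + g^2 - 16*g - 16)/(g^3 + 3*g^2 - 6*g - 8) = (g - 4)/(g - 2)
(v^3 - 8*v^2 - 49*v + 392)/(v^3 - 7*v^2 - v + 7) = (v^2 - v - 56)/(v^2 - 1)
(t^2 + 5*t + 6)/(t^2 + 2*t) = (t + 3)/t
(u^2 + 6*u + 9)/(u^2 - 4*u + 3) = (u^2 + 6*u + 9)/(u^2 - 4*u + 3)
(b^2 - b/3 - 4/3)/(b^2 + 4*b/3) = (3*b^2 - b - 4)/(b*(3*b + 4))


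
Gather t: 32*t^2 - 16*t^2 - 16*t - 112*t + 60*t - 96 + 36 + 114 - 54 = 16*t^2 - 68*t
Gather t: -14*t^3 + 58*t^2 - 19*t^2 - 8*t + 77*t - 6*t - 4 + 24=-14*t^3 + 39*t^2 + 63*t + 20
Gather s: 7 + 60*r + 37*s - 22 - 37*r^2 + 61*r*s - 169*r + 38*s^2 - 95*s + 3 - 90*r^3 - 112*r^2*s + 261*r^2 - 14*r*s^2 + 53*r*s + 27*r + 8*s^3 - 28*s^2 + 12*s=-90*r^3 + 224*r^2 - 82*r + 8*s^3 + s^2*(10 - 14*r) + s*(-112*r^2 + 114*r - 46) - 12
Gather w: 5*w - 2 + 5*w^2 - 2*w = 5*w^2 + 3*w - 2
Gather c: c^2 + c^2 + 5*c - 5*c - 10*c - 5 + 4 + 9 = 2*c^2 - 10*c + 8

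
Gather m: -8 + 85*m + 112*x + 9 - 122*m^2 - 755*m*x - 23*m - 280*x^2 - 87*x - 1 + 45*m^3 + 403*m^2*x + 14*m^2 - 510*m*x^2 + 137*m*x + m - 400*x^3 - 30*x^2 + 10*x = 45*m^3 + m^2*(403*x - 108) + m*(-510*x^2 - 618*x + 63) - 400*x^3 - 310*x^2 + 35*x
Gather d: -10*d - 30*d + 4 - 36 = -40*d - 32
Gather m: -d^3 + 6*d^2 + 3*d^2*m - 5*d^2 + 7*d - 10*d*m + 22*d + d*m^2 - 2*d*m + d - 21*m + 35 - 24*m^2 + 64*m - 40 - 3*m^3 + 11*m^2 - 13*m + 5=-d^3 + d^2 + 30*d - 3*m^3 + m^2*(d - 13) + m*(3*d^2 - 12*d + 30)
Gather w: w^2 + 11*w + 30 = w^2 + 11*w + 30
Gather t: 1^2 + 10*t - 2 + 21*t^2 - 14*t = 21*t^2 - 4*t - 1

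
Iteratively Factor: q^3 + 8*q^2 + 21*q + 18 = (q + 3)*(q^2 + 5*q + 6) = (q + 3)^2*(q + 2)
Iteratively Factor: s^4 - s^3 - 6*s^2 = (s)*(s^3 - s^2 - 6*s) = s^2*(s^2 - s - 6) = s^2*(s + 2)*(s - 3)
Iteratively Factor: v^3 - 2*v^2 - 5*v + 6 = (v + 2)*(v^2 - 4*v + 3) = (v - 1)*(v + 2)*(v - 3)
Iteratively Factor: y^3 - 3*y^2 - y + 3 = (y - 3)*(y^2 - 1) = (y - 3)*(y - 1)*(y + 1)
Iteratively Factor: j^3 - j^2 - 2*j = (j - 2)*(j^2 + j) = (j - 2)*(j + 1)*(j)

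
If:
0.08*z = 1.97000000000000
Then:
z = 24.62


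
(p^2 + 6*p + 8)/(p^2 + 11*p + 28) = (p + 2)/(p + 7)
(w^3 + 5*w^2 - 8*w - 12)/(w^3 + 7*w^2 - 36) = (w + 1)/(w + 3)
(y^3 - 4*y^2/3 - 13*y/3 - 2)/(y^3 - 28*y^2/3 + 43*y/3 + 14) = (y + 1)/(y - 7)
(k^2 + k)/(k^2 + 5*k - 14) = k*(k + 1)/(k^2 + 5*k - 14)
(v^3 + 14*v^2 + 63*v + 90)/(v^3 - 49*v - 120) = (v + 6)/(v - 8)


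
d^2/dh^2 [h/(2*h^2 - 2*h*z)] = ((-3*h + z)*(h - z) + (2*h - z)^2)/(h^2*(h - z)^3)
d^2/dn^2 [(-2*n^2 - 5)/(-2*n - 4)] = 13/(n^3 + 6*n^2 + 12*n + 8)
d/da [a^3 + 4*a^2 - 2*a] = 3*a^2 + 8*a - 2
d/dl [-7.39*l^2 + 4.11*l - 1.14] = 4.11 - 14.78*l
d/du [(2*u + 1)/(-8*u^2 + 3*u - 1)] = (16*u^2 + 16*u - 5)/(64*u^4 - 48*u^3 + 25*u^2 - 6*u + 1)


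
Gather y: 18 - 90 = -72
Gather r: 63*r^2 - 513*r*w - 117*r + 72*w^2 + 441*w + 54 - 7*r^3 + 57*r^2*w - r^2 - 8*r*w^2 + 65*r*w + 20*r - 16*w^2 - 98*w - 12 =-7*r^3 + r^2*(57*w + 62) + r*(-8*w^2 - 448*w - 97) + 56*w^2 + 343*w + 42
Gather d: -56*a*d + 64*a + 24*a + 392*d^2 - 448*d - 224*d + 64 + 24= 88*a + 392*d^2 + d*(-56*a - 672) + 88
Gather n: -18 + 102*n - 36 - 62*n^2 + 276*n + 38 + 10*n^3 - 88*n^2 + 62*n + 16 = 10*n^3 - 150*n^2 + 440*n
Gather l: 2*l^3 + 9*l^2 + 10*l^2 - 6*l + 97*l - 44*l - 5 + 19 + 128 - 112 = 2*l^3 + 19*l^2 + 47*l + 30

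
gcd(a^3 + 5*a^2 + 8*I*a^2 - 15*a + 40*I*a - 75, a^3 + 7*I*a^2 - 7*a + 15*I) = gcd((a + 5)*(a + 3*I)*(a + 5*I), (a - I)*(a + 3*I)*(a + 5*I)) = a^2 + 8*I*a - 15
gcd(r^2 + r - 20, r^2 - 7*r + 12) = r - 4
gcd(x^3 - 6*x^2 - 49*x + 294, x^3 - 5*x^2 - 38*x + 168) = x - 7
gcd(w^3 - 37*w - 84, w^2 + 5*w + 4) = w + 4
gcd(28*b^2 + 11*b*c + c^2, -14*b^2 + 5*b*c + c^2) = 7*b + c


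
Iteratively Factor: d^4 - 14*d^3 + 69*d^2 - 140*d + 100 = (d - 2)*(d^3 - 12*d^2 + 45*d - 50) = (d - 2)^2*(d^2 - 10*d + 25) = (d - 5)*(d - 2)^2*(d - 5)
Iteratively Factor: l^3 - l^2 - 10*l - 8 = (l + 2)*(l^2 - 3*l - 4) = (l - 4)*(l + 2)*(l + 1)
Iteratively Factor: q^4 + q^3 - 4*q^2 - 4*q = (q + 2)*(q^3 - q^2 - 2*q) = (q - 2)*(q + 2)*(q^2 + q) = q*(q - 2)*(q + 2)*(q + 1)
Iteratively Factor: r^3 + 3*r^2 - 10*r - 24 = (r + 2)*(r^2 + r - 12) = (r - 3)*(r + 2)*(r + 4)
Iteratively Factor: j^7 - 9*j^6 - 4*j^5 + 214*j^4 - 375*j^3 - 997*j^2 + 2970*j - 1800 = (j + 4)*(j^6 - 13*j^5 + 48*j^4 + 22*j^3 - 463*j^2 + 855*j - 450) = (j + 3)*(j + 4)*(j^5 - 16*j^4 + 96*j^3 - 266*j^2 + 335*j - 150) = (j - 2)*(j + 3)*(j + 4)*(j^4 - 14*j^3 + 68*j^2 - 130*j + 75) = (j - 5)*(j - 2)*(j + 3)*(j + 4)*(j^3 - 9*j^2 + 23*j - 15) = (j - 5)*(j - 2)*(j - 1)*(j + 3)*(j + 4)*(j^2 - 8*j + 15) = (j - 5)*(j - 3)*(j - 2)*(j - 1)*(j + 3)*(j + 4)*(j - 5)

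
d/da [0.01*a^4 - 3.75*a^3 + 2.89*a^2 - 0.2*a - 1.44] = 0.04*a^3 - 11.25*a^2 + 5.78*a - 0.2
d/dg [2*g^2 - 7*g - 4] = 4*g - 7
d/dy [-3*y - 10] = -3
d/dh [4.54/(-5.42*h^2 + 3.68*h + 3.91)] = (49.2136*h - 16.7072)/(-5.42*h^2 + 3.68*h + 3.91)^2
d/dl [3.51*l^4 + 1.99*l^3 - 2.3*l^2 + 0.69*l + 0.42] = 14.04*l^3 + 5.97*l^2 - 4.6*l + 0.69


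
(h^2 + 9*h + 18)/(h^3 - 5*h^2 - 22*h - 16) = (h^2 + 9*h + 18)/(h^3 - 5*h^2 - 22*h - 16)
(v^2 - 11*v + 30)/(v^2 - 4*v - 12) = (v - 5)/(v + 2)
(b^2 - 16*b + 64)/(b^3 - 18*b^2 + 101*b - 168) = (b - 8)/(b^2 - 10*b + 21)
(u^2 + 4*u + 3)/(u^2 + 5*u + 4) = (u + 3)/(u + 4)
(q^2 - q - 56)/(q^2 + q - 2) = (q^2 - q - 56)/(q^2 + q - 2)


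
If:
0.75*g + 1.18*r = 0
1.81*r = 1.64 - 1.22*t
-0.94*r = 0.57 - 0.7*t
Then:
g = -0.30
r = 0.19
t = 1.07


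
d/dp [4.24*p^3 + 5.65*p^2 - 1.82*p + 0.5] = 12.72*p^2 + 11.3*p - 1.82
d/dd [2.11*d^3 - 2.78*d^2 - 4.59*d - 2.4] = 6.33*d^2 - 5.56*d - 4.59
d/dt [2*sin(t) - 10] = 2*cos(t)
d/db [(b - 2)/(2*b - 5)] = -1/(2*b - 5)^2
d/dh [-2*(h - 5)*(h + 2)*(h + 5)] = -6*h^2 - 8*h + 50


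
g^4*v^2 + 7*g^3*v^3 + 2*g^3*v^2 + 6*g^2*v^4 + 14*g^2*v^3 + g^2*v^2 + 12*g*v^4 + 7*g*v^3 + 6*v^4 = (g + v)*(g + 6*v)*(g*v + v)^2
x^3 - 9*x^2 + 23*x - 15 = (x - 5)*(x - 3)*(x - 1)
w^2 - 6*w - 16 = (w - 8)*(w + 2)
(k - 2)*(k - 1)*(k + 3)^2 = k^4 + 3*k^3 - 7*k^2 - 15*k + 18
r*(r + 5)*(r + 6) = r^3 + 11*r^2 + 30*r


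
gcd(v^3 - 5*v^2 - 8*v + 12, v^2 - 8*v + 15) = 1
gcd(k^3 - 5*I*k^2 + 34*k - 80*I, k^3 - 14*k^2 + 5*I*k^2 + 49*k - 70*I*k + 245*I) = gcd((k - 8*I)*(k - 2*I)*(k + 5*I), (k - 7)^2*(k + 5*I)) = k + 5*I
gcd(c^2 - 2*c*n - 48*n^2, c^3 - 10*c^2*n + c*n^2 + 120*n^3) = c - 8*n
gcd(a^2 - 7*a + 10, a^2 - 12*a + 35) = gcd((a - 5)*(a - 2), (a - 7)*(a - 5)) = a - 5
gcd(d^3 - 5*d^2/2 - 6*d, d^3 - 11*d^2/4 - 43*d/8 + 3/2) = d^2 - 5*d/2 - 6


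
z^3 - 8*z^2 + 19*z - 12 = (z - 4)*(z - 3)*(z - 1)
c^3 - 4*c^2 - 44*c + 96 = (c - 8)*(c - 2)*(c + 6)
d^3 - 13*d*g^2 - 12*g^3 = (d - 4*g)*(d + g)*(d + 3*g)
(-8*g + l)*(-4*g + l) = 32*g^2 - 12*g*l + l^2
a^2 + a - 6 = (a - 2)*(a + 3)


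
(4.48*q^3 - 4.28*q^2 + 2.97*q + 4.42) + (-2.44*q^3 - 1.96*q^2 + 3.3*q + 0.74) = 2.04*q^3 - 6.24*q^2 + 6.27*q + 5.16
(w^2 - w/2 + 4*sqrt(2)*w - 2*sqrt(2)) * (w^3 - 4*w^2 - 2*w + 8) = w^5 - 9*w^4/2 + 4*sqrt(2)*w^4 - 18*sqrt(2)*w^3 + 9*w^2 - 4*w + 36*sqrt(2)*w - 16*sqrt(2)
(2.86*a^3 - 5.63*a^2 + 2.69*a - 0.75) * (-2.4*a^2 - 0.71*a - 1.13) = -6.864*a^5 + 11.4814*a^4 - 5.6905*a^3 + 6.252*a^2 - 2.5072*a + 0.8475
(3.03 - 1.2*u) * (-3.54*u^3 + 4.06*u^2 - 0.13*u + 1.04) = 4.248*u^4 - 15.5982*u^3 + 12.4578*u^2 - 1.6419*u + 3.1512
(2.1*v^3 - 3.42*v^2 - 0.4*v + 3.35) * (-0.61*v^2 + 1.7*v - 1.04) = -1.281*v^5 + 5.6562*v^4 - 7.754*v^3 + 0.8333*v^2 + 6.111*v - 3.484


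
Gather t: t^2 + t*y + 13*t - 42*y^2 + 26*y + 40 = t^2 + t*(y + 13) - 42*y^2 + 26*y + 40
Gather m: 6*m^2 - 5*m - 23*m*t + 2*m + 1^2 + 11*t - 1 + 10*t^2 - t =6*m^2 + m*(-23*t - 3) + 10*t^2 + 10*t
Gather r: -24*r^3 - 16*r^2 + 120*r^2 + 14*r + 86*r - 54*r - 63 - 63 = -24*r^3 + 104*r^2 + 46*r - 126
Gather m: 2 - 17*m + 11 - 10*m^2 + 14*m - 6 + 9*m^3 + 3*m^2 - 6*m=9*m^3 - 7*m^2 - 9*m + 7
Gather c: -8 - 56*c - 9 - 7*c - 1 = -63*c - 18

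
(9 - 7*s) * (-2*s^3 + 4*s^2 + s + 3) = 14*s^4 - 46*s^3 + 29*s^2 - 12*s + 27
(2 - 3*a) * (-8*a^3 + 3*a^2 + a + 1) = 24*a^4 - 25*a^3 + 3*a^2 - a + 2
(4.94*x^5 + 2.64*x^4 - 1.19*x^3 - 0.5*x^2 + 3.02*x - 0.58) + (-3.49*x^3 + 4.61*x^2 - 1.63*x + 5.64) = 4.94*x^5 + 2.64*x^4 - 4.68*x^3 + 4.11*x^2 + 1.39*x + 5.06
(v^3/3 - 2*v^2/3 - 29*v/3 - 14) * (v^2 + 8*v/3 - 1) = v^5/3 + 2*v^4/9 - 106*v^3/9 - 352*v^2/9 - 83*v/3 + 14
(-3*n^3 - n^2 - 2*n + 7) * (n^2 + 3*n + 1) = -3*n^5 - 10*n^4 - 8*n^3 + 19*n + 7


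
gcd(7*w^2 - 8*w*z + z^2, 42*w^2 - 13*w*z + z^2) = -7*w + z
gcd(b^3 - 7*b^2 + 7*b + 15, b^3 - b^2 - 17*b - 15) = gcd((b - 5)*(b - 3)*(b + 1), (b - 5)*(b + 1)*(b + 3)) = b^2 - 4*b - 5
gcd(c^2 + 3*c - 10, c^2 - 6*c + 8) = c - 2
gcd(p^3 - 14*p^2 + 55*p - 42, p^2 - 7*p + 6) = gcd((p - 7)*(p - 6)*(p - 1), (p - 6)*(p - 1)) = p^2 - 7*p + 6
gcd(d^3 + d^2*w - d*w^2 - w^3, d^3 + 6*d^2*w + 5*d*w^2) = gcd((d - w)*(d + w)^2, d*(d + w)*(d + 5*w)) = d + w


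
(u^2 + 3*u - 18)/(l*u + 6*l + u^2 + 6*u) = (u - 3)/(l + u)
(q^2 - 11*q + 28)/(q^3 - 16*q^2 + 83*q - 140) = 1/(q - 5)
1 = 1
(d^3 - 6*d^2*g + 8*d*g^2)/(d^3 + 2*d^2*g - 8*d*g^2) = (d - 4*g)/(d + 4*g)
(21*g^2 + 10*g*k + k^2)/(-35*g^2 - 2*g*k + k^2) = (-21*g^2 - 10*g*k - k^2)/(35*g^2 + 2*g*k - k^2)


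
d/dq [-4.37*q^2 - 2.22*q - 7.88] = -8.74*q - 2.22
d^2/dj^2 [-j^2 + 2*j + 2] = -2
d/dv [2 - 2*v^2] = -4*v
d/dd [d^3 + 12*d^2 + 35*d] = 3*d^2 + 24*d + 35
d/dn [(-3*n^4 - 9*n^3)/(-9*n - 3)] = n^2*(9*n^2 + 22*n + 9)/(9*n^2 + 6*n + 1)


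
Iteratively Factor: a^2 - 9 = (a - 3)*(a + 3)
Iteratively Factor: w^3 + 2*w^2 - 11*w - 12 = (w + 4)*(w^2 - 2*w - 3) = (w - 3)*(w + 4)*(w + 1)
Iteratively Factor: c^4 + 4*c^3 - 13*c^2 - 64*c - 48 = (c + 3)*(c^3 + c^2 - 16*c - 16) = (c + 1)*(c + 3)*(c^2 - 16) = (c - 4)*(c + 1)*(c + 3)*(c + 4)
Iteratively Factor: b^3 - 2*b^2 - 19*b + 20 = (b - 1)*(b^2 - b - 20) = (b - 1)*(b + 4)*(b - 5)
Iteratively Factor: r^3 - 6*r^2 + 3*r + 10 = (r - 5)*(r^2 - r - 2) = (r - 5)*(r + 1)*(r - 2)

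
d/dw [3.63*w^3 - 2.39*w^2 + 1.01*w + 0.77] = 10.89*w^2 - 4.78*w + 1.01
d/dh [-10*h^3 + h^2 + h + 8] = -30*h^2 + 2*h + 1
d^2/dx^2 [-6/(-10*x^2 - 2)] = 30*(15*x^2 - 1)/(5*x^2 + 1)^3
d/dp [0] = 0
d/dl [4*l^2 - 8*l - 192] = 8*l - 8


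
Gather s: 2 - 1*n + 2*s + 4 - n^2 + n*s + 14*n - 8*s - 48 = -n^2 + 13*n + s*(n - 6) - 42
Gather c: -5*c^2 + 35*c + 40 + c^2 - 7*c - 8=-4*c^2 + 28*c + 32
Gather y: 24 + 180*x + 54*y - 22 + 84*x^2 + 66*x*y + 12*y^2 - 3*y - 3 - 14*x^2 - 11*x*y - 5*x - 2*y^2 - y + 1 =70*x^2 + 175*x + 10*y^2 + y*(55*x + 50)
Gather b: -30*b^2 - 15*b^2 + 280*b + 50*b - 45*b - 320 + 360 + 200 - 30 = -45*b^2 + 285*b + 210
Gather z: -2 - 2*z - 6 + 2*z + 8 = 0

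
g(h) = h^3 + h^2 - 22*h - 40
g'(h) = 3*h^2 + 2*h - 22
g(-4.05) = -0.93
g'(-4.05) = 19.11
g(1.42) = -66.36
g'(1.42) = -13.11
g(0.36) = -47.74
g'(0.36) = -20.89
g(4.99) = -0.63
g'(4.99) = 62.68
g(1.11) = -61.82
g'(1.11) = -16.08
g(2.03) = -72.17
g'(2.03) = -5.58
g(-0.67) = -25.11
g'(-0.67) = -21.99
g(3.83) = -53.41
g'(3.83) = 29.67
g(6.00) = 80.00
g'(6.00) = 98.00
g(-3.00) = 8.00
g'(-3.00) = -1.00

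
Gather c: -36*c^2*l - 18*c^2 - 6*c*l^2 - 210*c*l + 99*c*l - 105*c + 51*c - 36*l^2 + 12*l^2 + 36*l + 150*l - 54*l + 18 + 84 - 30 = c^2*(-36*l - 18) + c*(-6*l^2 - 111*l - 54) - 24*l^2 + 132*l + 72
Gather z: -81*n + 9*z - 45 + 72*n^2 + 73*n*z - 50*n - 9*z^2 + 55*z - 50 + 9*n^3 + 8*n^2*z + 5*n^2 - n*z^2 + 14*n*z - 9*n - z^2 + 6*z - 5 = 9*n^3 + 77*n^2 - 140*n + z^2*(-n - 10) + z*(8*n^2 + 87*n + 70) - 100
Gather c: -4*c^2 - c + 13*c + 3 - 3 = -4*c^2 + 12*c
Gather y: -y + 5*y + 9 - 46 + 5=4*y - 32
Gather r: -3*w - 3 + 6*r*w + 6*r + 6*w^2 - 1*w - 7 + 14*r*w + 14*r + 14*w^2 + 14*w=r*(20*w + 20) + 20*w^2 + 10*w - 10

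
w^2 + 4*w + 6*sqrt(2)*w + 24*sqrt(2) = (w + 4)*(w + 6*sqrt(2))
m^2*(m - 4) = m^3 - 4*m^2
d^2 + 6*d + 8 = (d + 2)*(d + 4)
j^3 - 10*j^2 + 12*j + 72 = (j - 6)^2*(j + 2)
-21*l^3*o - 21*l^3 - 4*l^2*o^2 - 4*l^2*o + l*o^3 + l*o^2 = (-7*l + o)*(3*l + o)*(l*o + l)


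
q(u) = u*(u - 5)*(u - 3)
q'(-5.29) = 183.59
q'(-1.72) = 51.40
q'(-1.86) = 55.14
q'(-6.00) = 219.00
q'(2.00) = -5.00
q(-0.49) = -9.39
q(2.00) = 6.00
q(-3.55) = -198.81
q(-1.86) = -62.01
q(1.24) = 8.21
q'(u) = u*(u - 5) + u*(u - 3) + (u - 5)*(u - 3) = 3*u^2 - 16*u + 15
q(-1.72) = -54.56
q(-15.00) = -5400.00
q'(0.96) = 2.40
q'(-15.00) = 930.00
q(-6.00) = -594.00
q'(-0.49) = 23.56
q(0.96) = 7.91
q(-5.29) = -451.26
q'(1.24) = -0.23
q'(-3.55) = 109.61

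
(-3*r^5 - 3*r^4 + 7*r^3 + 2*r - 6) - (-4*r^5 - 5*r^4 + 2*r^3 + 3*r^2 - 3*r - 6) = r^5 + 2*r^4 + 5*r^3 - 3*r^2 + 5*r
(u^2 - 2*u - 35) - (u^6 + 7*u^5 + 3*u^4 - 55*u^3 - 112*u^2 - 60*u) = -u^6 - 7*u^5 - 3*u^4 + 55*u^3 + 113*u^2 + 58*u - 35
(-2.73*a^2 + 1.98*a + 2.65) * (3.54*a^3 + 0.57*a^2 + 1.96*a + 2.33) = -9.6642*a^5 + 5.4531*a^4 + 5.1588*a^3 - 0.969600000000001*a^2 + 9.8074*a + 6.1745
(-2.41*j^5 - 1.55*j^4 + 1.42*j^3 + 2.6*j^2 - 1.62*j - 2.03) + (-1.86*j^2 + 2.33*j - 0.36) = -2.41*j^5 - 1.55*j^4 + 1.42*j^3 + 0.74*j^2 + 0.71*j - 2.39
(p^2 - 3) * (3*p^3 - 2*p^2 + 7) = 3*p^5 - 2*p^4 - 9*p^3 + 13*p^2 - 21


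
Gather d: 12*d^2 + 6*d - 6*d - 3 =12*d^2 - 3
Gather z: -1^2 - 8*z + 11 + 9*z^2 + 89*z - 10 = 9*z^2 + 81*z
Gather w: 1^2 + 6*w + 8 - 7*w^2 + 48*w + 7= -7*w^2 + 54*w + 16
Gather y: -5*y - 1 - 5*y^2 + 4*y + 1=-5*y^2 - y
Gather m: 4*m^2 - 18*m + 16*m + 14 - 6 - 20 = 4*m^2 - 2*m - 12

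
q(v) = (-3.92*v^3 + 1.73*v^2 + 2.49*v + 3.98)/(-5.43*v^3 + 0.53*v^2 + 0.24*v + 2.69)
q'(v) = (-11.76*v^2 + 3.46*v + 2.49)/(-5.43*v^3 + 0.53*v^2 + 0.24*v + 2.69) + (16.29*v^2 - 1.06*v - 0.24)*(-3.92*v^3 + 1.73*v^2 + 2.49*v + 3.98)/(-5.43*v^3 + 0.53*v^2 + 0.24*v + 2.69)^2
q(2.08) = 0.43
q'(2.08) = 0.28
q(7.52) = 0.68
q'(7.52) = 0.01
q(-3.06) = 0.77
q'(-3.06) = 0.01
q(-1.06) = 0.84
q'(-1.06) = 0.18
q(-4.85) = 0.76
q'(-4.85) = 0.00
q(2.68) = 0.54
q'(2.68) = 0.12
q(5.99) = 0.67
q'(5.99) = 0.01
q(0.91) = -6.35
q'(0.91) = 110.19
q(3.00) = 0.57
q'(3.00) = 0.08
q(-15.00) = 0.74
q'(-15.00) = 0.00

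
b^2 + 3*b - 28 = (b - 4)*(b + 7)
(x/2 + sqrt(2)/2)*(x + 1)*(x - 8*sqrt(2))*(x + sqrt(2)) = x^4/2 - 3*sqrt(2)*x^3 + x^3/2 - 15*x^2 - 3*sqrt(2)*x^2 - 15*x - 8*sqrt(2)*x - 8*sqrt(2)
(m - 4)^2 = m^2 - 8*m + 16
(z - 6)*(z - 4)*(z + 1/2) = z^3 - 19*z^2/2 + 19*z + 12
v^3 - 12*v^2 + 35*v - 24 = (v - 8)*(v - 3)*(v - 1)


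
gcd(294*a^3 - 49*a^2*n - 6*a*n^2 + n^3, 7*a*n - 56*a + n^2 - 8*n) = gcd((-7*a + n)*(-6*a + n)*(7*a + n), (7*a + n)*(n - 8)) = 7*a + n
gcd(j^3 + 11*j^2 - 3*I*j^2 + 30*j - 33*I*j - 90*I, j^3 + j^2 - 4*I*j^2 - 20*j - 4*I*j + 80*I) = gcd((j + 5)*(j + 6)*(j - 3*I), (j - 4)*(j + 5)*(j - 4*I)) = j + 5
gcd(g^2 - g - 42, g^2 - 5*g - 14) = g - 7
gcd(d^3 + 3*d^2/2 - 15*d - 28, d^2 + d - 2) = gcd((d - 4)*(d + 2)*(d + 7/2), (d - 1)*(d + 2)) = d + 2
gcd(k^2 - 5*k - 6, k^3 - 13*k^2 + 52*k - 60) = k - 6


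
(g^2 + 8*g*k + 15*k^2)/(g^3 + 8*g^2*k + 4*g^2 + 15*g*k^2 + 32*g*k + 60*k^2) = 1/(g + 4)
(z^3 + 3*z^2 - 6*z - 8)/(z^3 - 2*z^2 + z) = (z^3 + 3*z^2 - 6*z - 8)/(z*(z^2 - 2*z + 1))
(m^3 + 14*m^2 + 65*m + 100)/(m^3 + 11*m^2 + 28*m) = (m^2 + 10*m + 25)/(m*(m + 7))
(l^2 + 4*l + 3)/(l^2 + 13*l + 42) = (l^2 + 4*l + 3)/(l^2 + 13*l + 42)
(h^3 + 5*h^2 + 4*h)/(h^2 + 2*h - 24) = h*(h^2 + 5*h + 4)/(h^2 + 2*h - 24)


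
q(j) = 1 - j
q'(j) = -1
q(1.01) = -0.01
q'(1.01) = -1.00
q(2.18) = -1.18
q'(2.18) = -1.00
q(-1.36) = 2.36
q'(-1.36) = -1.00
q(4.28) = -3.28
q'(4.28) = -1.00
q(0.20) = 0.80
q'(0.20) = -1.00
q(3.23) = -2.23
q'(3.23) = -1.00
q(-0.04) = 1.04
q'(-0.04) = -1.00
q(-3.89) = 4.89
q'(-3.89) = -1.00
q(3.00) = -2.00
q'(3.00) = -1.00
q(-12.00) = 13.00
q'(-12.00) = -1.00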